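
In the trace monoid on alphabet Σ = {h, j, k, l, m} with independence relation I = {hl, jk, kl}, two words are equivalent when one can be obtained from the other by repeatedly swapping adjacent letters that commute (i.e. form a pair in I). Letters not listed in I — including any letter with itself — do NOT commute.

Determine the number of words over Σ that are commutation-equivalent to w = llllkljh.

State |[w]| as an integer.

7

#0=l has no predecessor
#1=l depends on [0:l]
#2=l depends on [1:l]
#3=l depends on [2:l]
#4=k has no predecessor
#5=l depends on [3:l]
#6=j depends on [5:l]
#7=h depends on [4:k, 6:j]
sources: [0:l, 4:k]
N(rest) = Σ N(rest − s) over sources s of rest; N(one piece) = 1:
  size 1 → [7]=1
  size 2 → [4,7]=1  [6,7]=1
  size 3 → [4,6,7]=2  [5,6,7]=1
  size 4 → [3,5,6,7]=1  [4,5,6,7]=3
  size 5 → [2,3,5,6,7]=1  [3,4,5,6,7]=4
  size 6 → [1,2,3,5,6,7]=1  [2,3,4,5,6,7]=5
  first=0(l) contributes 6
  first=4(k) contributes 1
|[w]| = 7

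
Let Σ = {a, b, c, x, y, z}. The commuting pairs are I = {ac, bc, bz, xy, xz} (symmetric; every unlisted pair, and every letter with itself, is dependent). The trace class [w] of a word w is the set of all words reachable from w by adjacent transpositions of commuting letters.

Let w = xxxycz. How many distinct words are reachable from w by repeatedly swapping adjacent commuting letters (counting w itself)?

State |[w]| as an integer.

4

drop 0:x onto floor
drop 1:x onto {0:x}
drop 2:x onto {1:x}
drop 3:y onto floor
drop 4:c onto {2:x, 3:y}
drop 5:z onto {4:c}
ground layer = {0:x, 3:y}
drop-orders for the pieces not yet dropped (sum over which currently-grounded one goes next):
  1 to go: {5} 1
  2 to go: {4,5} 1
  3 to go: {2,4,5} 1  {3,4,5} 1
  4 to go: {1,2,4,5} 1  {2,3,4,5} 2
  if 0:x drops first: 3 orders
  if 3:y drops first: 1 orders
heap linearizations: 4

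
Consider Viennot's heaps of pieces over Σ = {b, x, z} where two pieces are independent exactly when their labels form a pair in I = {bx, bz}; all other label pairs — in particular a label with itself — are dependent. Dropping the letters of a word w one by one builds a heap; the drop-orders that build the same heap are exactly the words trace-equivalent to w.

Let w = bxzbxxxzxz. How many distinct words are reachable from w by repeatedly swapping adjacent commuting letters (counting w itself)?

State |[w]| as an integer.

0(b) covers ∅
1(x) covers ∅
2(z) covers 1:x
3(b) covers 0:b
4(x) covers 2:z
5(x) covers 4:x
6(x) covers 5:x
7(z) covers 6:x
8(x) covers 7:z
9(z) covers 8:x
floor of heap: 0:b, 1:x
completions by unplaced set U, small U first (add the entries for U minus each lowest piece of U):
  |U|=1: {3}:1  {9}:1
  |U|=2: {0,3}:1  {3,9}:2  {8,9}:1
  |U|=3: {0,3,9}:3  {3,8,9}:3  {7,8,9}:1
  |U|=4: {0,3,8,9}:6  {3,7,8,9}:4  {6,7,8,9}:1
  |U|=5: {0,3,7,8,9}:10  {3,6,7,8,9}:5  {5,6,7,8,9}:1
  |U|=6: {0,3,6,7,8,9}:15  {3,5,6,7,8,9}:6  {4,5,6,7,8,9}:1
  |U|=7: {0,3,5,6,7,8,9}:21  {2,4,5,6,7,8,9}:1  {3,4,5,6,7,8,9}:7
  |U|=8: {0,3,4,5,6,7,8,9}:28  {1,2,4,5,6,7,8,9}:1  {2,3,4,5,6,7,8,9}:8
  start at 0(b): 9
  start at 1(x): 36
sum over floor = 45

45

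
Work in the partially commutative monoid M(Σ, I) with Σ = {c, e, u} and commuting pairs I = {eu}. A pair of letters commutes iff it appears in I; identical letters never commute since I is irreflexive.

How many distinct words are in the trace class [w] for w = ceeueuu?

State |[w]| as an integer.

20

#0=c has no predecessor
#1=e depends on [0:c]
#2=e depends on [1:e]
#3=u depends on [0:c]
#4=e depends on [2:e]
#5=u depends on [3:u]
#6=u depends on [5:u]
sources: [0:c]
N(rest) = Σ N(rest − s) over sources s of rest; N(one piece) = 1:
  size 1 → [4]=1  [6]=1
  size 2 → [2,4]=1  [4,6]=2  [5,6]=1
  size 3 → [1,2,4]=1  [2,4,6]=3  [3,5,6]=1  [4,5,6]=3
  size 4 → [1,2,4,6]=4  [2,4,5,6]=6  [3,4,5,6]=4
  size 5 → [1,2,4,5,6]=10  [2,3,4,5,6]=10
  first=0(c) contributes 20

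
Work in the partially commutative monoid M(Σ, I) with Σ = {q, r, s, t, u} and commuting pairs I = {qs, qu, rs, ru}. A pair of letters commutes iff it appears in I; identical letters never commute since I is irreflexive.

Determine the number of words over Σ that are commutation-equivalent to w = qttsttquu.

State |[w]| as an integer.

0(q) covers ∅
1(t) covers 0:q
2(t) covers 1:t
3(s) covers 2:t
4(t) covers 3:s
5(t) covers 4:t
6(q) covers 5:t
7(u) covers 5:t
8(u) covers 7:u
floor of heap: 0:q
completions by unplaced set U, small U first (add the entries for U minus each lowest piece of U):
  |U|=1: {6}:1  {8}:1
  |U|=2: {6,8}:2  {7,8}:1
  |U|=3: {6,7,8}:3
  |U|=4: {5,6,7,8}:3
  |U|=5: {4,5,6,7,8}:3
  |U|=6: {3,4,5,6,7,8}:3
  |U|=7: {2,3,4,5,6,7,8}:3
  start at 0(q): 3

3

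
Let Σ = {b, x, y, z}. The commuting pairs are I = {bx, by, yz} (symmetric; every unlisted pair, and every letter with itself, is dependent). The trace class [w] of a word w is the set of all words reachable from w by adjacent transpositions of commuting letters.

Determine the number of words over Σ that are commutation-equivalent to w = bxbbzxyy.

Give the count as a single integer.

4

#0=b has no predecessor
#1=x has no predecessor
#2=b depends on [0:b]
#3=b depends on [2:b]
#4=z depends on [1:x, 3:b]
#5=x depends on [4:z]
#6=y depends on [5:x]
#7=y depends on [6:y]
sources: [0:b, 1:x]
N(rest) = Σ N(rest − s) over sources s of rest; N(one piece) = 1:
  size 1 → [7]=1
  size 2 → [6,7]=1
  size 3 → [5,6,7]=1
  size 4 → [4,5,6,7]=1
  size 5 → [1,4,5,6,7]=1  [3,4,5,6,7]=1
  size 6 → [1,3,4,5,6,7]=2  [2,3,4,5,6,7]=1
  first=0(b) contributes 3
  first=1(x) contributes 1
|[w]| = 4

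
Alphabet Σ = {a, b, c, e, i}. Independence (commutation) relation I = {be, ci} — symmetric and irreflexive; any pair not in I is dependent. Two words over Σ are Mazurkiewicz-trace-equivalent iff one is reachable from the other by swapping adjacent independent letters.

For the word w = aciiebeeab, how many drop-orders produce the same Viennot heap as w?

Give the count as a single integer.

12

0(a) covers ∅
1(c) covers 0:a
2(i) covers 0:a
3(i) covers 2:i
4(e) covers 1:c, 3:i
5(b) covers 1:c, 3:i
6(e) covers 4:e
7(e) covers 6:e
8(a) covers 5:b, 7:e
9(b) covers 8:a
floor of heap: 0:a
completions by unplaced set U, small U first (add the entries for U minus each lowest piece of U):
  |U|=1: {9}:1
  |U|=2: {8,9}:1
  |U|=3: {5,8,9}:1  {7,8,9}:1
  |U|=4: {5,7,8,9}:2  {6,7,8,9}:1
  |U|=5: {4,6,7,8,9}:1  {5,6,7,8,9}:3
  |U|=6: {4,5,6,7,8,9}:4
  |U|=7: {1,4,5,6,7,8,9}:4  {3,4,5,6,7,8,9}:4
  |U|=8: {1,3,4,5,6,7,8,9}:8  {2,3,4,5,6,7,8,9}:4
  start at 0(a): 12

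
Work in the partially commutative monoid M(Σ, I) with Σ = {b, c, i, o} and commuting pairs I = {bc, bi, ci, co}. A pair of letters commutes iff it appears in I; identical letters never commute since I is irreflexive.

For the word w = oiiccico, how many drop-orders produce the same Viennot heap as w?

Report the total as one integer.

#0=o has no predecessor
#1=i depends on [0:o]
#2=i depends on [1:i]
#3=c has no predecessor
#4=c depends on [3:c]
#5=i depends on [2:i]
#6=c depends on [4:c]
#7=o depends on [5:i]
sources: [0:o, 3:c]
N(rest) = Σ N(rest − s) over sources s of rest; N(one piece) = 1:
  size 1 → [6]=1  [7]=1
  size 2 → [4,6]=1  [5,7]=1  [6,7]=2
  size 3 → [2,5,7]=1  [3,4,6]=1  [4,6,7]=3  [5,6,7]=3
  size 4 → [1,2,5,7]=1  [2,5,6,7]=4  [3,4,6,7]=4  [4,5,6,7]=6
  size 5 → [0,1,2,5,7]=1  [1,2,5,6,7]=5  [2,4,5,6,7]=10  [3,4,5,6,7]=10
  size 6 → [0,1,2,5,6,7]=6  [1,2,4,5,6,7]=15  [2,3,4,5,6,7]=20
  first=0(o) contributes 35
  first=3(c) contributes 21
|[w]| = 56

56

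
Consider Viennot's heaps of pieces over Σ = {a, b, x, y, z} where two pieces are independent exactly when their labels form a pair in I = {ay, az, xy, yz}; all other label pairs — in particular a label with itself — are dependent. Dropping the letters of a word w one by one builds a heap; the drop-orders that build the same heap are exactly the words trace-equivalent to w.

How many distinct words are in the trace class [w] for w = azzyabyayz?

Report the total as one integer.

360

piece 0:a — minimal
piece 1:z — minimal
piece 2:z rests on {1:z}
piece 3:y — minimal
piece 4:a rests on {0:a}
piece 5:b rests on {2:z, 3:y, 4:a}
piece 6:y rests on {5:b}
piece 7:a rests on {5:b}
piece 8:y rests on {6:y}
piece 9:z rests on {5:b}
minimal pieces: {0:a, 1:z, 3:y}
ways to finish when only these pieces remain (= sum over removing one remaining piece with nothing left below it):
  1 left: {7}→1  {8}→1  {9}→1
  2 left: {6,8}→1  {7,8}→2  {7,9}→2  {8,9}→2
  3 left: {6,7,8}→3  {6,8,9}→3  {7,8,9}→6
  4 left: {6,7,8,9}→12
  5 left: {5,6,7,8,9}→12
  6 left: {2,5,6,7,8,9}→12  {3,5,6,7,8,9}→12  {4,5,6,7,8,9}→12
  7 left: {0,4,5,6,7,8,9}→12  {1,2,5,6,7,8,9}→12  {2,3,5,6,7,8,9}→24  {2,4,5,6,7,8,9}→24  {3,4,5,6,7,8,9}→24
  8 left: {0,2,4,5,6,7,8,9}→36  {0,3,4,5,6,7,8,9}→36  {1,2,3,5,6,7,8,9}→36  {1,2,4,5,6,7,8,9}→36  {2,3,4,5,6,7,8,9}→72
  placing 0:a first → 144 extensions
  placing 1:z first → 144 extensions
  placing 3:y first → 72 extensions
total linear extensions = 360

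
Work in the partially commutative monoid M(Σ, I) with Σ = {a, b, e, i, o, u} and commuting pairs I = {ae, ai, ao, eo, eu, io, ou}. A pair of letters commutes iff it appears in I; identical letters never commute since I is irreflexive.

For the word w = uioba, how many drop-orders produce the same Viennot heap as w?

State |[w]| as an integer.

3

drop 0:u onto floor
drop 1:i onto {0:u}
drop 2:o onto floor
drop 3:b onto {1:i, 2:o}
drop 4:a onto {3:b}
ground layer = {0:u, 2:o}
drop-orders for the pieces not yet dropped (sum over which currently-grounded one goes next):
  1 to go: {4} 1
  2 to go: {3,4} 1
  3 to go: {1,3,4} 1  {2,3,4} 1
  if 0:u drops first: 2 orders
  if 2:o drops first: 1 orders
heap linearizations: 3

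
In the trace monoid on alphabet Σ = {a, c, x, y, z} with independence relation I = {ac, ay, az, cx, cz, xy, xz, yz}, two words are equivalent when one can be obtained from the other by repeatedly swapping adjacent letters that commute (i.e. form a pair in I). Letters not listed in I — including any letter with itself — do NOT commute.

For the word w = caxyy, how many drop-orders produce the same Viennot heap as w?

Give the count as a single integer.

10

drop 0:c onto floor
drop 1:a onto floor
drop 2:x onto {1:a}
drop 3:y onto {0:c}
drop 4:y onto {3:y}
ground layer = {0:c, 1:a}
drop-orders for the pieces not yet dropped (sum over which currently-grounded one goes next):
  1 to go: {2} 1  {4} 1
  2 to go: {1,2} 1  {2,4} 2  {3,4} 1
  3 to go: {0,3,4} 1  {1,2,4} 3  {2,3,4} 3
  if 0:c drops first: 6 orders
  if 1:a drops first: 4 orders
heap linearizations: 10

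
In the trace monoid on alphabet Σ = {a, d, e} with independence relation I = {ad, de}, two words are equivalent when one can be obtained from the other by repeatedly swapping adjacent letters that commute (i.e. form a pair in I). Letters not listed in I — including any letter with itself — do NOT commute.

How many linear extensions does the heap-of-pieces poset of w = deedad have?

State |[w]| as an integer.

20

#0=d has no predecessor
#1=e has no predecessor
#2=e depends on [1:e]
#3=d depends on [0:d]
#4=a depends on [2:e]
#5=d depends on [3:d]
sources: [0:d, 1:e]
N(rest) = Σ N(rest − s) over sources s of rest; N(one piece) = 1:
  size 1 → [4]=1  [5]=1
  size 2 → [2,4]=1  [3,5]=1  [4,5]=2
  size 3 → [0,3,5]=1  [1,2,4]=1  [2,4,5]=3  [3,4,5]=3
  size 4 → [0,3,4,5]=4  [1,2,4,5]=4  [2,3,4,5]=6
  first=0(d) contributes 10
  first=1(e) contributes 10
|[w]| = 20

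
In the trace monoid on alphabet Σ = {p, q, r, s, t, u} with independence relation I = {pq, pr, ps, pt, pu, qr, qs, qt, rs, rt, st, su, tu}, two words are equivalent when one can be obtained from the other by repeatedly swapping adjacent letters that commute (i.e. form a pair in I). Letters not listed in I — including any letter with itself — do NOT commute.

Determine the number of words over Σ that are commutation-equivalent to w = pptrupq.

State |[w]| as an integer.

drop 0:p onto floor
drop 1:p onto {0:p}
drop 2:t onto floor
drop 3:r onto floor
drop 4:u onto {3:r}
drop 5:p onto {1:p}
drop 6:q onto {4:u}
ground layer = {0:p, 2:t, 3:r}
drop-orders for the pieces not yet dropped (sum over which currently-grounded one goes next):
  1 to go: {2} 1  {5} 1  {6} 1
  2 to go: {1,5} 1  {2,5} 2  {2,6} 2  {4,6} 1  {5,6} 2
  3 to go: {0,1,5} 1  {1,2,5} 3  {1,5,6} 3  {2,4,6} 3  {2,5,6} 6  {3,4,6} 1  {4,5,6} 3
  4 to go: {0,1,2,5} 4  {0,1,5,6} 4  {1,2,5,6} 12  {1,4,5,6} 6  {2,3,4,6} 4  {2,4,5,6} 12  {3,4,5,6} 4
  5 to go: {0,1,2,5,6} 20  {0,1,4,5,6} 10  {1,2,4,5,6} 30  {1,3,4,5,6} 10  {2,3,4,5,6} 20
  if 0:p drops first: 60 orders
  if 2:t drops first: 20 orders
  if 3:r drops first: 60 orders
heap linearizations: 140

140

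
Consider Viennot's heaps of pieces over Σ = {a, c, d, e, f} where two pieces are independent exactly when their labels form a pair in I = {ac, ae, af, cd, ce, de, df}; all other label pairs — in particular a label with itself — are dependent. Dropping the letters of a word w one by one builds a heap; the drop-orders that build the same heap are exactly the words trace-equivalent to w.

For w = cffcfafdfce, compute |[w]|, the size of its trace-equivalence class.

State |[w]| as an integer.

#0=c has no predecessor
#1=f depends on [0:c]
#2=f depends on [1:f]
#3=c depends on [2:f]
#4=f depends on [3:c]
#5=a has no predecessor
#6=f depends on [4:f]
#7=d depends on [5:a]
#8=f depends on [6:f]
#9=c depends on [8:f]
#10=e depends on [8:f]
sources: [0:c, 5:a]
N(rest) = Σ N(rest − s) over sources s of rest; N(one piece) = 1:
  size 1 → [7]=1  [9]=1  [10]=1
  size 2 → [5,7]=1  [7,9]=2  [7,10]=2  [9,10]=2
  size 3 → [5,7,9]=3  [5,7,10]=3  [7,9,10]=6  [8,9,10]=2
  size 4 → [5,7,9,10]=12  [6,8,9,10]=2  [7,8,9,10]=8
  size 5 → [4,6,8,9,10]=2  [5,7,8,9,10]=20  [6,7,8,9,10]=10
  size 6 → [3,4,6,8,9,10]=2  [4,6,7,8,9,10]=12  [5,6,7,8,9,10]=30
  size 7 → [2,3,4,6,8,9,10]=2  [3,4,6,7,8,9,10]=14  [4,5,6,7,8,9,10]=42
  size 8 → [1,2,3,4,6,8,9,10]=2  [2,3,4,6,7,8,9,10]=16  [3,4,5,6,7,8,9,10]=56
  size 9 → [0,1,2,3,4,6,8,9,10]=2  [1,2,3,4,6,7,8,9,10]=18  [2,3,4,5,6,7,8,9,10]=72
  first=0(c) contributes 90
  first=5(a) contributes 20
|[w]| = 110

110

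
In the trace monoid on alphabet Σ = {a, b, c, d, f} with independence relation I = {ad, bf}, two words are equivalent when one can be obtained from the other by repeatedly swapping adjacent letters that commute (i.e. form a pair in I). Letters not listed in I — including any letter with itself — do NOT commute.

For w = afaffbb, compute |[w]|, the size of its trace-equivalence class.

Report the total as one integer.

0(a) covers ∅
1(f) covers 0:a
2(a) covers 1:f
3(f) covers 2:a
4(f) covers 3:f
5(b) covers 2:a
6(b) covers 5:b
floor of heap: 0:a
completions by unplaced set U, small U first (add the entries for U minus each lowest piece of U):
  |U|=1: {4}:1  {6}:1
  |U|=2: {3,4}:1  {4,6}:2  {5,6}:1
  |U|=3: {3,4,6}:3  {4,5,6}:3
  |U|=4: {3,4,5,6}:6
  |U|=5: {2,3,4,5,6}:6
  start at 0(a): 6

6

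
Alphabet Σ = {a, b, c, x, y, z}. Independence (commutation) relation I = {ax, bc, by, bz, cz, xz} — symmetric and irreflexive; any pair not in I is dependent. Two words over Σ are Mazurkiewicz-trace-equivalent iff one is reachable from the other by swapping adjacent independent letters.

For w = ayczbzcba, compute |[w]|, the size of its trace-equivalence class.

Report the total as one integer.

126

#0=a has no predecessor
#1=y depends on [0:a]
#2=c depends on [1:y]
#3=z depends on [1:y]
#4=b depends on [0:a]
#5=z depends on [3:z]
#6=c depends on [2:c]
#7=b depends on [4:b]
#8=a depends on [5:z, 6:c, 7:b]
sources: [0:a]
N(rest) = Σ N(rest − s) over sources s of rest; N(one piece) = 1:
  size 1 → [8]=1
  size 2 → [5,8]=1  [6,8]=1  [7,8]=1
  size 3 → [2,6,8]=1  [3,5,8]=1  [4,7,8]=1  [5,6,8]=2  [5,7,8]=2  [6,7,8]=2
  size 4 → [2,5,6,8]=3  [2,6,7,8]=3  [3,5,6,8]=3  [3,5,7,8]=3  [4,5,7,8]=3  [4,6,7,8]=3  [5,6,7,8]=6
  size 5 → [2,3,5,6,8]=6  [2,4,6,7,8]=6  [2,5,6,7,8]=12  [3,4,5,7,8]=6  [3,5,6,7,8]=12  [4,5,6,7,8]=12
  size 6 → [1,2,3,5,6,8]=6  [2,3,5,6,7,8]=30  [2,4,5,6,7,8]=30  [3,4,5,6,7,8]=30
  size 7 → [1,2,3,5,6,7,8]=36  [2,3,4,5,6,7,8]=90
  first=0(a) contributes 126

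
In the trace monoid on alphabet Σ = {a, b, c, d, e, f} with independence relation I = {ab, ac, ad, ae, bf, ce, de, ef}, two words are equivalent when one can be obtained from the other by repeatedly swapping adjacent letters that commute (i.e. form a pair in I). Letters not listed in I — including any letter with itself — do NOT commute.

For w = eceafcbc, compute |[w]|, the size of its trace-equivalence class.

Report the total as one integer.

30

0(e) covers ∅
1(c) covers ∅
2(e) covers 0:e
3(a) covers ∅
4(f) covers 1:c, 3:a
5(c) covers 4:f
6(b) covers 2:e, 5:c
7(c) covers 6:b
floor of heap: 0:e, 1:c, 3:a
completions by unplaced set U, small U first (add the entries for U minus each lowest piece of U):
  |U|=1: {7}:1
  |U|=2: {6,7}:1
  |U|=3: {2,6,7}:1  {5,6,7}:1
  |U|=4: {0,2,6,7}:1  {2,5,6,7}:2  {4,5,6,7}:1
  |U|=5: {0,2,5,6,7}:3  {1,4,5,6,7}:1  {2,4,5,6,7}:3  {3,4,5,6,7}:1
  |U|=6: {0,2,4,5,6,7}:6  {1,2,4,5,6,7}:4  {1,3,4,5,6,7}:2  {2,3,4,5,6,7}:4
  start at 0(e): 10
  start at 1(c): 10
  start at 3(a): 10
sum over floor = 30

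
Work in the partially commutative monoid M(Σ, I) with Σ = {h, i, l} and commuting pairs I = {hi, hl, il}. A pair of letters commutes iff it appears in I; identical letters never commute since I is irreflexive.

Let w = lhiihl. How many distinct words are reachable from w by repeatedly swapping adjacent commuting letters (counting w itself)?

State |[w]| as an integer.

piece 0:l — minimal
piece 1:h — minimal
piece 2:i — minimal
piece 3:i rests on {2:i}
piece 4:h rests on {1:h}
piece 5:l rests on {0:l}
minimal pieces: {0:l, 1:h, 2:i}
ways to finish when only these pieces remain (= sum over removing one remaining piece with nothing left below it):
  1 left: {3}→1  {4}→1  {5}→1
  2 left: {0,5}→1  {1,4}→1  {2,3}→1  {3,4}→2  {3,5}→2  {4,5}→2
  3 left: {0,3,5}→3  {0,4,5}→3  {1,3,4}→3  {1,4,5}→3  {2,3,4}→3  {2,3,5}→3  {3,4,5}→6
  4 left: {0,1,4,5}→6  {0,2,3,5}→6  {0,3,4,5}→12  {1,2,3,4}→6  {1,3,4,5}→12  {2,3,4,5}→12
  placing 0:l first → 30 extensions
  placing 1:h first → 30 extensions
  placing 2:i first → 30 extensions
total linear extensions = 90

90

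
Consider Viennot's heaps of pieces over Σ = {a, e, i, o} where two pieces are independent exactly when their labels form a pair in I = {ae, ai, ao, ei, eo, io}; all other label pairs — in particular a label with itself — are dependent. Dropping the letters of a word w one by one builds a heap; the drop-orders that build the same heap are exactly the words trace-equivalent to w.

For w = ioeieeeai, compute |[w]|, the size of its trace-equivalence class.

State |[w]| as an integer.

2520

piece 0:i — minimal
piece 1:o — minimal
piece 2:e — minimal
piece 3:i rests on {0:i}
piece 4:e rests on {2:e}
piece 5:e rests on {4:e}
piece 6:e rests on {5:e}
piece 7:a — minimal
piece 8:i rests on {3:i}
minimal pieces: {0:i, 1:o, 2:e, 7:a}
ways to finish when only these pieces remain (= sum over removing one remaining piece with nothing left below it):
  1 left: {1}→1  {6}→1  {7}→1  {8}→1
  2 left: {1,6}→2  {1,7}→2  {1,8}→2  {3,8}→1  {5,6}→1  {6,7}→2  {6,8}→2  {7,8}→2
  3 left: {0,3,8}→1  {1,3,8}→3  {1,5,6}→3  {1,6,7}→6  {1,6,8}→6  {1,7,8}→6  {3,6,8}→3  {3,7,8}→3  {4,5,6}→1  {5,6,7}→3  {5,6,8}→3  {6,7,8}→6
  4 left: {0,1,3,8}→4  {0,3,6,8}→4  {0,3,7,8}→4  {1,3,6,8}→12  {1,3,7,8}→12  {1,4,5,6}→4  {1,5,6,7}→12  {1,5,6,8}→12  {1,6,7,8}→24  {2,4,5,6}→1  {3,5,6,8}→6  {3,6,7,8}→12  {4,5,6,7}→4  {4,5,6,8}→4  {5,6,7,8}→12
  5 left: {0,1,3,6,8}→20  {0,1,3,7,8}→20  {0,3,5,6,8}→10  {0,3,6,7,8}→20  {1,2,4,5,6}→5  {1,3,5,6,8}→30  {1,3,6,7,8}→60  {1,4,5,6,7}→20  {1,4,5,6,8}→20  {1,5,6,7,8}→60  {2,4,5,6,7}→5  {2,4,5,6,8}→5  {3,4,5,6,8}→10  {3,5,6,7,8}→30  {4,5,6,7,8}→20
  6 left: {0,1,3,5,6,8}→60  {0,1,3,6,7,8}→120  {0,3,4,5,6,8}→20  {0,3,5,6,7,8}→60  {1,2,4,5,6,7}→30  {1,2,4,5,6,8}→30  {1,3,4,5,6,8}→60  {1,3,5,6,7,8}→180  {1,4,5,6,7,8}→120  {2,3,4,5,6,8}→15  {2,4,5,6,7,8}→30  {3,4,5,6,7,8}→60
  7 left: {0,1,3,4,5,6,8}→140  {0,1,3,5,6,7,8}→420  {0,2,3,4,5,6,8}→35  {0,3,4,5,6,7,8}→140  {1,2,3,4,5,6,8}→105  {1,2,4,5,6,7,8}→210  {1,3,4,5,6,7,8}→420  {2,3,4,5,6,7,8}→105
  placing 0:i first → 840 extensions
  placing 1:o first → 280 extensions
  placing 2:e first → 1120 extensions
  placing 7:a first → 280 extensions
total linear extensions = 2520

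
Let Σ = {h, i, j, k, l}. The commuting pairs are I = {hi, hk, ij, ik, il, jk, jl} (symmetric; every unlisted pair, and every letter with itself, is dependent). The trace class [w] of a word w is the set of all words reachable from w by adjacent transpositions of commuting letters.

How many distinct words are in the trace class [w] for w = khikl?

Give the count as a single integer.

#0=k has no predecessor
#1=h has no predecessor
#2=i has no predecessor
#3=k depends on [0:k]
#4=l depends on [1:h, 3:k]
sources: [0:k, 1:h, 2:i]
N(rest) = Σ N(rest − s) over sources s of rest; N(one piece) = 1:
  size 1 → [2]=1  [4]=1
  size 2 → [1,4]=1  [2,4]=2  [3,4]=1
  size 3 → [0,3,4]=1  [1,2,4]=3  [1,3,4]=2  [2,3,4]=3
  first=0(k) contributes 8
  first=1(h) contributes 4
  first=2(i) contributes 3
|[w]| = 15

15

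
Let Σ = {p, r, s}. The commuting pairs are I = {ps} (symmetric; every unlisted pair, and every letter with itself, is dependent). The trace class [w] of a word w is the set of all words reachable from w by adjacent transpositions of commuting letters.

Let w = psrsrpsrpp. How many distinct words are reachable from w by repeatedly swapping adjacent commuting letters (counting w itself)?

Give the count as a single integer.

0(p) covers ∅
1(s) covers ∅
2(r) covers 0:p, 1:s
3(s) covers 2:r
4(r) covers 3:s
5(p) covers 4:r
6(s) covers 4:r
7(r) covers 5:p, 6:s
8(p) covers 7:r
9(p) covers 8:p
floor of heap: 0:p, 1:s
completions by unplaced set U, small U first (add the entries for U minus each lowest piece of U):
  |U|=1: {9}:1
  |U|=2: {8,9}:1
  |U|=3: {7,8,9}:1
  |U|=4: {5,7,8,9}:1  {6,7,8,9}:1
  |U|=5: {5,6,7,8,9}:2
  |U|=6: {4,5,6,7,8,9}:2
  |U|=7: {3,4,5,6,7,8,9}:2
  |U|=8: {2,3,4,5,6,7,8,9}:2
  start at 0(p): 2
  start at 1(s): 2
sum over floor = 4

4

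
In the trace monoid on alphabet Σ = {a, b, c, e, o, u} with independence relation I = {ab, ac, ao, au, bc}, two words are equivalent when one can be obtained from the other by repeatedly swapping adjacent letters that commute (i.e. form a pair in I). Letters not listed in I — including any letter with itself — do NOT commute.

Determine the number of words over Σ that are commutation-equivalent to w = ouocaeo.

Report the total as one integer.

0(o) covers ∅
1(u) covers 0:o
2(o) covers 1:u
3(c) covers 2:o
4(a) covers ∅
5(e) covers 3:c, 4:a
6(o) covers 5:e
floor of heap: 0:o, 4:a
completions by unplaced set U, small U first (add the entries for U minus each lowest piece of U):
  |U|=1: {6}:1
  |U|=2: {5,6}:1
  |U|=3: {3,5,6}:1  {4,5,6}:1
  |U|=4: {2,3,5,6}:1  {3,4,5,6}:2
  |U|=5: {1,2,3,5,6}:1  {2,3,4,5,6}:3
  start at 0(o): 4
  start at 4(a): 1
sum over floor = 5

5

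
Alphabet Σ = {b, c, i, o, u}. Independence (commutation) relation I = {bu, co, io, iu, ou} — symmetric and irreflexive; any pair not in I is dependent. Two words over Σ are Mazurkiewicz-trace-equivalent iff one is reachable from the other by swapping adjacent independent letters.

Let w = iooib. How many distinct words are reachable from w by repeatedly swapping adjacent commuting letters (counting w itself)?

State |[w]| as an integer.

piece 0:i — minimal
piece 1:o — minimal
piece 2:o rests on {1:o}
piece 3:i rests on {0:i}
piece 4:b rests on {2:o, 3:i}
minimal pieces: {0:i, 1:o}
ways to finish when only these pieces remain (= sum over removing one remaining piece with nothing left below it):
  1 left: {4}→1
  2 left: {2,4}→1  {3,4}→1
  3 left: {0,3,4}→1  {1,2,4}→1  {2,3,4}→2
  placing 0:i first → 3 extensions
  placing 1:o first → 3 extensions
total linear extensions = 6

6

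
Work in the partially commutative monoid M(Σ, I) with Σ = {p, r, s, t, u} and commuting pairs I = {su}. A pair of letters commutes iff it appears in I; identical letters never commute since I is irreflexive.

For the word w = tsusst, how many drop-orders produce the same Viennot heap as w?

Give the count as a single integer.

4

piece 0:t — minimal
piece 1:s rests on {0:t}
piece 2:u rests on {0:t}
piece 3:s rests on {1:s}
piece 4:s rests on {3:s}
piece 5:t rests on {2:u, 4:s}
minimal pieces: {0:t}
ways to finish when only these pieces remain (= sum over removing one remaining piece with nothing left below it):
  1 left: {5}→1
  2 left: {2,5}→1  {4,5}→1
  3 left: {2,4,5}→2  {3,4,5}→1
  4 left: {1,3,4,5}→1  {2,3,4,5}→3
  placing 0:t first → 4 extensions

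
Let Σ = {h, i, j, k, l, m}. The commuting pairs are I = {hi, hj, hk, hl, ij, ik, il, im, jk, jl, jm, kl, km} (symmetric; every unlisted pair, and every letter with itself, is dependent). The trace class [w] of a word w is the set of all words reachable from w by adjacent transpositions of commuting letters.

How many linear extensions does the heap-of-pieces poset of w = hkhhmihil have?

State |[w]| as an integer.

504

drop 0:h onto floor
drop 1:k onto floor
drop 2:h onto {0:h}
drop 3:h onto {2:h}
drop 4:m onto {3:h}
drop 5:i onto floor
drop 6:h onto {4:m}
drop 7:i onto {5:i}
drop 8:l onto {4:m}
ground layer = {0:h, 1:k, 5:i}
drop-orders for the pieces not yet dropped (sum over which currently-grounded one goes next):
  1 to go: {1} 1  {6} 1  {7} 1  {8} 1
  2 to go: {1,6} 2  {1,7} 2  {1,8} 2  {5,7} 1  {6,7} 2  {6,8} 2  {7,8} 2
  3 to go: {1,5,7} 3  {1,6,7} 6  {1,6,8} 6  {1,7,8} 6  {4,6,8} 2  {5,6,7} 3  {5,7,8} 3  {6,7,8} 6
  4 to go: {1,4,6,8} 8  {1,5,6,7} 12  {1,5,7,8} 12  {1,6,7,8} 24  {3,4,6,8} 2  {4,6,7,8} 8  {5,6,7,8} 12
  5 to go: {1,3,4,6,8} 10  {1,4,6,7,8} 40  {1,5,6,7,8} 60  {2,3,4,6,8} 2  {3,4,6,7,8} 10  {4,5,6,7,8} 20
  6 to go: {0,2,3,4,6,8} 2  {1,2,3,4,6,8} 12  {1,3,4,6,7,8} 60  {1,4,5,6,7,8} 120  {2,3,4,6,7,8} 12  {3,4,5,6,7,8} 30
  7 to go: {0,1,2,3,4,6,8} 14  {0,2,3,4,6,7,8} 14  {1,2,3,4,6,7,8} 84  {1,3,4,5,6,7,8} 210  {2,3,4,5,6,7,8} 42
  if 0:h drops first: 336 orders
  if 1:k drops first: 56 orders
  if 5:i drops first: 112 orders
heap linearizations: 504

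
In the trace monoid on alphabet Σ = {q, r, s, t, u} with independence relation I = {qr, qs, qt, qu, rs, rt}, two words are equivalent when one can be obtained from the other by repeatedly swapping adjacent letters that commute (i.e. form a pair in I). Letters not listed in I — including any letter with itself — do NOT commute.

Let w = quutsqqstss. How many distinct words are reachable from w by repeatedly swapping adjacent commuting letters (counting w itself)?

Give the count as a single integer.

165

drop 0:q onto floor
drop 1:u onto floor
drop 2:u onto {1:u}
drop 3:t onto {2:u}
drop 4:s onto {3:t}
drop 5:q onto {0:q}
drop 6:q onto {5:q}
drop 7:s onto {4:s}
drop 8:t onto {7:s}
drop 9:s onto {8:t}
drop 10:s onto {9:s}
ground layer = {0:q, 1:u}
drop-orders for the pieces not yet dropped (sum over which currently-grounded one goes next):
  1 to go: {6} 1  {10} 1
  2 to go: {5,6} 1  {6,10} 2  {9,10} 1
  3 to go: {0,5,6} 1  {5,6,10} 3  {6,9,10} 3  {8,9,10} 1
  4 to go: {0,5,6,10} 4  {5,6,9,10} 6  {6,8,9,10} 4  {7,8,9,10} 1
  5 to go: {0,5,6,9,10} 10  {4,7,8,9,10} 1  {5,6,8,9,10} 10  {6,7,8,9,10} 5
  6 to go: {0,5,6,8,9,10} 20  {3,4,7,8,9,10} 1  {4,6,7,8,9,10} 6  {5,6,7,8,9,10} 15
  7 to go: {0,5,6,7,8,9,10} 35  {2,3,4,7,8,9,10} 1  {3,4,6,7,8,9,10} 7  {4,5,6,7,8,9,10} 21
  8 to go: {0,4,5,6,7,8,9,10} 56  {1,2,3,4,7,8,9,10} 1  {2,3,4,6,7,8,9,10} 8  {3,4,5,6,7,8,9,10} 28
  9 to go: {0,3,4,5,6,7,8,9,10} 84  {1,2,3,4,6,7,8,9,10} 9  {2,3,4,5,6,7,8,9,10} 36
  if 0:q drops first: 45 orders
  if 1:u drops first: 120 orders
heap linearizations: 165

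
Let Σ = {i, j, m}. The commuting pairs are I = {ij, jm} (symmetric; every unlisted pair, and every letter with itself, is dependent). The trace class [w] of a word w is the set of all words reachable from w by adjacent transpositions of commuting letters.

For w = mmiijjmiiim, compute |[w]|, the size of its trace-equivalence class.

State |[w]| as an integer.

0(m) covers ∅
1(m) covers 0:m
2(i) covers 1:m
3(i) covers 2:i
4(j) covers ∅
5(j) covers 4:j
6(m) covers 3:i
7(i) covers 6:m
8(i) covers 7:i
9(i) covers 8:i
10(m) covers 9:i
floor of heap: 0:m, 4:j
completions by unplaced set U, small U first (add the entries for U minus each lowest piece of U):
  |U|=1: {5}:1  {10}:1
  |U|=2: {4,5}:1  {5,10}:2  {9,10}:1
  |U|=3: {4,5,10}:3  {5,9,10}:3  {8,9,10}:1
  |U|=4: {4,5,9,10}:6  {5,8,9,10}:4  {7,8,9,10}:1
  |U|=5: {4,5,8,9,10}:10  {5,7,8,9,10}:5  {6,7,8,9,10}:1
  |U|=6: {3,6,7,8,9,10}:1  {4,5,7,8,9,10}:15  {5,6,7,8,9,10}:6
  |U|=7: {2,3,6,7,8,9,10}:1  {3,5,6,7,8,9,10}:7  {4,5,6,7,8,9,10}:21
  |U|=8: {1,2,3,6,7,8,9,10}:1  {2,3,5,6,7,8,9,10}:8  {3,4,5,6,7,8,9,10}:28
  |U|=9: {0,1,2,3,6,7,8,9,10}:1  {1,2,3,5,6,7,8,9,10}:9  {2,3,4,5,6,7,8,9,10}:36
  start at 0(m): 45
  start at 4(j): 10
sum over floor = 55

55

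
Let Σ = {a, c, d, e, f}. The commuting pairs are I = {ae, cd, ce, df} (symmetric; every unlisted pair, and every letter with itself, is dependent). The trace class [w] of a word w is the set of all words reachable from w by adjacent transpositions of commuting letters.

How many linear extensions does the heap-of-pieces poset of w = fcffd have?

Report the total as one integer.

#0=f has no predecessor
#1=c depends on [0:f]
#2=f depends on [1:c]
#3=f depends on [2:f]
#4=d has no predecessor
sources: [0:f, 4:d]
N(rest) = Σ N(rest − s) over sources s of rest; N(one piece) = 1:
  size 1 → [3]=1  [4]=1
  size 2 → [2,3]=1  [3,4]=2
  size 3 → [1,2,3]=1  [2,3,4]=3
  first=0(f) contributes 4
  first=4(d) contributes 1
|[w]| = 5

5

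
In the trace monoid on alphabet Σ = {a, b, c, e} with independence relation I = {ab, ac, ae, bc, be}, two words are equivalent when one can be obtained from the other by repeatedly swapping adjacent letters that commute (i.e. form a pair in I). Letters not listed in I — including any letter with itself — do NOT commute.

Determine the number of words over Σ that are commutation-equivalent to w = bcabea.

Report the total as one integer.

#0=b has no predecessor
#1=c has no predecessor
#2=a has no predecessor
#3=b depends on [0:b]
#4=e depends on [1:c]
#5=a depends on [2:a]
sources: [0:b, 1:c, 2:a]
N(rest) = Σ N(rest − s) over sources s of rest; N(one piece) = 1:
  size 1 → [3]=1  [4]=1  [5]=1
  size 2 → [0,3]=1  [1,4]=1  [2,5]=1  [3,4]=2  [3,5]=2  [4,5]=2
  size 3 → [0,3,4]=3  [0,3,5]=3  [1,3,4]=3  [1,4,5]=3  [2,3,5]=3  [2,4,5]=3  [3,4,5]=6
  size 4 → [0,1,3,4]=6  [0,2,3,5]=6  [0,3,4,5]=12  [1,2,4,5]=6  [1,3,4,5]=12  [2,3,4,5]=12
  first=0(b) contributes 30
  first=1(c) contributes 30
  first=2(a) contributes 30
|[w]| = 90

90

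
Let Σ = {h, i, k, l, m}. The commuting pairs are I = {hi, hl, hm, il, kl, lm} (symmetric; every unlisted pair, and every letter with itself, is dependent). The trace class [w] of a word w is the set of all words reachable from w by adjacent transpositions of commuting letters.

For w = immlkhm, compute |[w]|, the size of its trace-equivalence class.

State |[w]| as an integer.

drop 0:i onto floor
drop 1:m onto {0:i}
drop 2:m onto {1:m}
drop 3:l onto floor
drop 4:k onto {2:m}
drop 5:h onto {4:k}
drop 6:m onto {4:k}
ground layer = {0:i, 3:l}
drop-orders for the pieces not yet dropped (sum over which currently-grounded one goes next):
  1 to go: {3} 1  {5} 1  {6} 1
  2 to go: {3,5} 2  {3,6} 2  {5,6} 2
  3 to go: {3,5,6} 6  {4,5,6} 2
  4 to go: {2,4,5,6} 2  {3,4,5,6} 8
  5 to go: {1,2,4,5,6} 2  {2,3,4,5,6} 10
  if 0:i drops first: 12 orders
  if 3:l drops first: 2 orders
heap linearizations: 14

14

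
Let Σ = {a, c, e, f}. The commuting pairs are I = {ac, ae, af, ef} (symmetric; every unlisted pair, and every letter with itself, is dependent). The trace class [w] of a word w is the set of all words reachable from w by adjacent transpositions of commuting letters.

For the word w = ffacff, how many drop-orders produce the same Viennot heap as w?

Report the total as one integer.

#0=f has no predecessor
#1=f depends on [0:f]
#2=a has no predecessor
#3=c depends on [1:f]
#4=f depends on [3:c]
#5=f depends on [4:f]
sources: [0:f, 2:a]
N(rest) = Σ N(rest − s) over sources s of rest; N(one piece) = 1:
  size 1 → [2]=1  [5]=1
  size 2 → [2,5]=2  [4,5]=1
  size 3 → [2,4,5]=3  [3,4,5]=1
  size 4 → [1,3,4,5]=1  [2,3,4,5]=4
  first=0(f) contributes 5
  first=2(a) contributes 1
|[w]| = 6

6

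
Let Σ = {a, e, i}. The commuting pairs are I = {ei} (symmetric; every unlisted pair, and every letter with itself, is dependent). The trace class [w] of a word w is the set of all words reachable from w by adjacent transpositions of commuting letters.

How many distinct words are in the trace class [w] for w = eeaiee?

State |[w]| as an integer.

3

piece 0:e — minimal
piece 1:e rests on {0:e}
piece 2:a rests on {1:e}
piece 3:i rests on {2:a}
piece 4:e rests on {2:a}
piece 5:e rests on {4:e}
minimal pieces: {0:e}
ways to finish when only these pieces remain (= sum over removing one remaining piece with nothing left below it):
  1 left: {3}→1  {5}→1
  2 left: {3,5}→2  {4,5}→1
  3 left: {3,4,5}→3
  4 left: {2,3,4,5}→3
  placing 0:e first → 3 extensions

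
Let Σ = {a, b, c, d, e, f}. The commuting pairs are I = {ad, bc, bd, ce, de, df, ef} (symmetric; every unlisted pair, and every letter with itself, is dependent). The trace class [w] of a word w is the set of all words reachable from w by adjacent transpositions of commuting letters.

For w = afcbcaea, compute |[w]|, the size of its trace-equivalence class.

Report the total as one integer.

3

piece 0:a — minimal
piece 1:f rests on {0:a}
piece 2:c rests on {1:f}
piece 3:b rests on {1:f}
piece 4:c rests on {2:c}
piece 5:a rests on {3:b, 4:c}
piece 6:e rests on {5:a}
piece 7:a rests on {6:e}
minimal pieces: {0:a}
ways to finish when only these pieces remain (= sum over removing one remaining piece with nothing left below it):
  1 left: {7}→1
  2 left: {6,7}→1
  3 left: {5,6,7}→1
  4 left: {3,5,6,7}→1  {4,5,6,7}→1
  5 left: {2,4,5,6,7}→1  {3,4,5,6,7}→2
  6 left: {2,3,4,5,6,7}→3
  placing 0:a first → 3 extensions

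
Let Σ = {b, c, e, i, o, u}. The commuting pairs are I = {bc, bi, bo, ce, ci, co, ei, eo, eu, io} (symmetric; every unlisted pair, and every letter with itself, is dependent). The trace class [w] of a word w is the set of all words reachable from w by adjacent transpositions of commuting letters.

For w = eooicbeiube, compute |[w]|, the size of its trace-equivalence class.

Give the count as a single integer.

drop 0:e onto floor
drop 1:o onto floor
drop 2:o onto {1:o}
drop 3:i onto floor
drop 4:c onto floor
drop 5:b onto {0:e}
drop 6:e onto {5:b}
drop 7:i onto {3:i}
drop 8:u onto {2:o, 4:c, 5:b, 7:i}
drop 9:b onto {6:e, 8:u}
drop 10:e onto {9:b}
ground layer = {0:e, 1:o, 3:i, 4:c}
drop-orders for the pieces not yet dropped (sum over which currently-grounded one goes next):
  1 to go: {10} 1
  2 to go: {9,10} 1
  3 to go: {6,9,10} 1  {8,9,10} 1
  4 to go: {2,8,9,10} 1  {4,8,9,10} 1  {6,8,9,10} 2  {7,8,9,10} 1
  5 to go: {1,2,8,9,10} 1  {2,4,8,9,10} 2  {2,6,8,9,10} 3  {2,7,8,9,10} 2  {3,7,8,9,10} 1  {4,6,8,9,10} 3  {4,7,8,9,10} 2  {5,6,8,9,10} 2  {6,7,8,9,10} 3
  6 to go: {0,5,6,8,9,10} 2  {1,2,4,8,9,10} 3  {1,2,6,8,9,10} 4  {1,2,7,8,9,10} 3  {2,3,7,8,9,10} 3  {2,4,6,8,9,10} 8  {2,4,7,8,9,10} 6  {2,5,6,8,9,10} 5  {2,6,7,8,9,10} 8  {3,4,7,8,9,10} 3  {3,6,7,8,9,10} 4  {4,5,6,8,9,10} 5  {4,6,7,8,9,10} 8  {5,6,7,8,9,10} 5
  7 to go: {0,2,5,6,8,9,10} 7  {0,4,5,6,8,9,10} 7  {0,5,6,7,8,9,10} 7  {1,2,3,7,8,9,10} 6  {1,2,4,6,8,9,10} 15  {1,2,4,7,8,9,10} 12  {1,2,5,6,8,9,10} 9  {1,2,6,7,8,9,10} 15  {2,3,4,7,8,9,10} 12  {2,3,6,7,8,9,10} 15  {2,4,5,6,8,9,10} 18  {2,4,6,7,8,9,10} 30  {2,5,6,7,8,9,10} 18  {3,4,6,7,8,9,10} 15  {3,5,6,7,8,9,10} 9  {4,5,6,7,8,9,10} 18
  8 to go: {0,1,2,5,6,8,9,10} 16  {0,2,4,5,6,8,9,10} 32  {0,2,5,6,7,8,9,10} 32  {0,3,5,6,7,8,9,10} 16  {0,4,5,6,7,8,9,10} 32  {1,2,3,4,7,8,9,10} 30  {1,2,3,6,7,8,9,10} 36  {1,2,4,5,6,8,9,10} 42  {1,2,4,6,7,8,9,10} 72  {1,2,5,6,7,8,9,10} 42  {2,3,4,6,7,8,9,10} 72  {2,3,5,6,7,8,9,10} 42  {2,4,5,6,7,8,9,10} 84  {3,4,5,6,7,8,9,10} 42
  9 to go: {0,1,2,4,5,6,8,9,10} 90  {0,1,2,5,6,7,8,9,10} 90  {0,2,3,5,6,7,8,9,10} 90  {0,2,4,5,6,7,8,9,10} 180  {0,3,4,5,6,7,8,9,10} 90  {1,2,3,4,6,7,8,9,10} 210  {1,2,3,5,6,7,8,9,10} 120  {1,2,4,5,6,7,8,9,10} 240  {2,3,4,5,6,7,8,9,10} 240
  if 0:e drops first: 810 orders
  if 1:o drops first: 600 orders
  if 3:i drops first: 600 orders
  if 4:c drops first: 300 orders
heap linearizations: 2310

2310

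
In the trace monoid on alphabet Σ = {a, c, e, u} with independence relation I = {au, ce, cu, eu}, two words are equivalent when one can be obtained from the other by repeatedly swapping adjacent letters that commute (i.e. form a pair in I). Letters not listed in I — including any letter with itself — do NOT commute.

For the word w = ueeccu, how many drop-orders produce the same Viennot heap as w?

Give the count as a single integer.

90

piece 0:u — minimal
piece 1:e — minimal
piece 2:e rests on {1:e}
piece 3:c — minimal
piece 4:c rests on {3:c}
piece 5:u rests on {0:u}
minimal pieces: {0:u, 1:e, 3:c}
ways to finish when only these pieces remain (= sum over removing one remaining piece with nothing left below it):
  1 left: {2}→1  {4}→1  {5}→1
  2 left: {0,5}→1  {1,2}→1  {2,4}→2  {2,5}→2  {3,4}→1  {4,5}→2
  3 left: {0,2,5}→3  {0,4,5}→3  {1,2,4}→3  {1,2,5}→3  {2,3,4}→3  {2,4,5}→6  {3,4,5}→3
  4 left: {0,1,2,5}→6  {0,2,4,5}→12  {0,3,4,5}→6  {1,2,3,4}→6  {1,2,4,5}→12  {2,3,4,5}→12
  placing 0:u first → 30 extensions
  placing 1:e first → 30 extensions
  placing 3:c first → 30 extensions
total linear extensions = 90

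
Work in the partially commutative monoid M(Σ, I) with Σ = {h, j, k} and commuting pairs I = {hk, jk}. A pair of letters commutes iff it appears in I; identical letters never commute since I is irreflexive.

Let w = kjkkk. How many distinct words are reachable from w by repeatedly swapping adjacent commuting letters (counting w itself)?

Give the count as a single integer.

5

drop 0:k onto floor
drop 1:j onto floor
drop 2:k onto {0:k}
drop 3:k onto {2:k}
drop 4:k onto {3:k}
ground layer = {0:k, 1:j}
drop-orders for the pieces not yet dropped (sum over which currently-grounded one goes next):
  1 to go: {1} 1  {4} 1
  2 to go: {1,4} 2  {3,4} 1
  3 to go: {1,3,4} 3  {2,3,4} 1
  if 0:k drops first: 4 orders
  if 1:j drops first: 1 orders
heap linearizations: 5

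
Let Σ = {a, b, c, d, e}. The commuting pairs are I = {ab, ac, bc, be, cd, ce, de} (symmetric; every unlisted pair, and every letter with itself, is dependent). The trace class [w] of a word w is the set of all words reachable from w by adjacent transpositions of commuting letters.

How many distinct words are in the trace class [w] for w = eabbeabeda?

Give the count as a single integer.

0(e) covers ∅
1(a) covers 0:e
2(b) covers ∅
3(b) covers 2:b
4(e) covers 1:a
5(a) covers 4:e
6(b) covers 3:b
7(e) covers 5:a
8(d) covers 5:a, 6:b
9(a) covers 7:e, 8:d
floor of heap: 0:e, 2:b
completions by unplaced set U, small U first (add the entries for U minus each lowest piece of U):
  |U|=1: {9}:1
  |U|=2: {7,9}:1  {8,9}:1
  |U|=3: {6,8,9}:1  {7,8,9}:2
  |U|=4: {3,6,8,9}:1  {5,7,8,9}:2  {6,7,8,9}:3
  |U|=5: {2,3,6,8,9}:1  {3,6,7,8,9}:4  {4,5,7,8,9}:2  {5,6,7,8,9}:5
  |U|=6: {1,4,5,7,8,9}:2  {2,3,6,7,8,9}:5  {3,5,6,7,8,9}:9  {4,5,6,7,8,9}:7
  |U|=7: {0,1,4,5,7,8,9}:2  {1,4,5,6,7,8,9}:9  {2,3,5,6,7,8,9}:14  {3,4,5,6,7,8,9}:16
  |U|=8: {0,1,4,5,6,7,8,9}:11  {1,3,4,5,6,7,8,9}:25  {2,3,4,5,6,7,8,9}:30
  start at 0(e): 55
  start at 2(b): 36
sum over floor = 91

91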